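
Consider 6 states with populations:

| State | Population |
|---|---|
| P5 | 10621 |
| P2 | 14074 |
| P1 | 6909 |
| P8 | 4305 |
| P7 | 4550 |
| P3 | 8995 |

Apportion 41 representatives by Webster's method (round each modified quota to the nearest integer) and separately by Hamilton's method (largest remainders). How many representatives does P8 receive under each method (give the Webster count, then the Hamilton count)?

Webster: P5 9, P2 11, P1 6, P8 4, P7 4, P3 7.
Hamilton: P5 9, P2 12, P1 6, P8 3, P7 4, P3 7.
P8 gets 4 under Webster and 3 under Hamilton.

4 and 3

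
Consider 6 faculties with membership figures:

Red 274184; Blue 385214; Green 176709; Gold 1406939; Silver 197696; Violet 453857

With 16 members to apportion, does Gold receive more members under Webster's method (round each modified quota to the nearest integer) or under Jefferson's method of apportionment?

Jefferson

Webster: Red 2, Blue 2, Green 1, Gold 8, Silver 1, Violet 2.
Jefferson: Red 1, Blue 2, Green 1, Gold 9, Silver 1, Violet 2.
Gold gets 8 under Webster and 9 under Jefferson.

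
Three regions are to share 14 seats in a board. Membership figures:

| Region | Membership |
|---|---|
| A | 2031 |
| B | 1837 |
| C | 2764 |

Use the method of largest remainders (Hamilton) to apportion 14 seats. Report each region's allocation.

Total 6632; standard divisor 6632/14 ≈ 473.714.
Standard quotas: A 4.287, B 3.878, C 5.835.
Lower quotas: A 4, B 3, C 5 (sum 12, leaving 2 seats).
Remainders in descending order: B 0.878, C 0.835, A 0.287.
The surplus seats go to B, C.

A 4; B 4; C 6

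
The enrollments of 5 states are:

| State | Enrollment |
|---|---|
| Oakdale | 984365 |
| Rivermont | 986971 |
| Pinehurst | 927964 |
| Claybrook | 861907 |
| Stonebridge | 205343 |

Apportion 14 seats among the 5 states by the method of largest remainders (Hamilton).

Oakdale 3, Rivermont 4, Pinehurst 3, Claybrook 3, Stonebridge 1

Total 3966550; standard divisor 3966550/14 = 283325.
Standard quotas: Oakdale 3.4743, Rivermont 3.4835, Pinehurst 3.2753, Claybrook 3.0421, Stonebridge 0.7248.
Lower quotas: Oakdale 3, Rivermont 3, Pinehurst 3, Claybrook 3, Stonebridge 0 (sum 12, leaving 2 seats).
Remainders in descending order: Stonebridge 0.7248, Rivermont 0.4835, Oakdale 0.4743, Pinehurst 0.2753, Claybrook 0.0421.
The surplus seats go to Stonebridge, Rivermont.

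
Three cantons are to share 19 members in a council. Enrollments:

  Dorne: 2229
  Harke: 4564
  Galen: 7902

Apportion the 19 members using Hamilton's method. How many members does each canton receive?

Dorne=3, Harke=6, Galen=10

The standard divisor is 14695/19 ≈ 773.421.
Standard quotas: Dorne 2.8820, Harke 5.9011, Galen 10.2169.
Lower quotas: Dorne 2, Harke 5, Galen 10 (sum 17, leaving 2 seats).
Remainders in descending order: Harke 0.9011, Dorne 0.8820, Galen 0.2169.
Largest remainders: Harke, Dorne receive the extra seats.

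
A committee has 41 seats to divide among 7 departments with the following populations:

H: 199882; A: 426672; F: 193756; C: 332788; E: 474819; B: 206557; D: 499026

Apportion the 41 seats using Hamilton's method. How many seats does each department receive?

Standard divisor: 2333500 ÷ 41 ≈ 56914.634.
Standard quotas: H 3.5120, A 7.4967, F 3.4043, C 5.8471, E 8.3427, B 3.6292, D 8.7680.
Lower quotas: H 3, A 7, F 3, C 5, E 8, B 3, D 8 (sum 37, leaving 4 seats).
Remainders in descending order: C 0.8471, D 0.7680, B 0.6292, H 0.5120, A 0.4967, F 0.4043, E 0.3427.
Largest remainders: C, D, B, H receive the extra seats.

H 4, A 7, F 3, C 6, E 8, B 4, D 9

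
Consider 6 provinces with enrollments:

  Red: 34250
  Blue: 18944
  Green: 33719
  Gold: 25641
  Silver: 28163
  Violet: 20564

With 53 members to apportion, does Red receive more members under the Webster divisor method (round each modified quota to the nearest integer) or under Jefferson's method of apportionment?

Jefferson

Webster: Red 11, Blue 6, Green 11, Gold 9, Silver 9, Violet 7.
Jefferson: Red 12, Blue 6, Green 11, Gold 8, Silver 9, Violet 7.
Red gets 11 under Webster and 12 under Jefferson.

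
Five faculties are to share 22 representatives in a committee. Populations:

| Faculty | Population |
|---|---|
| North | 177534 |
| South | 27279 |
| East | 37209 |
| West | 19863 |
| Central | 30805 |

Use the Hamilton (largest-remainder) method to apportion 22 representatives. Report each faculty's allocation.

Total 292690; standard divisor 292690/22 ≈ 13304.091.
Standard quotas: North 13.3443, South 2.0504, East 2.7968, West 1.4930, Central 2.3155.
Lower quotas: North 13, South 2, East 2, West 1, Central 2 (sum 20, leaving 2 seats).
Remainders in descending order: East 0.7968, West 0.4930, North 0.3443, Central 0.3155, South 0.0504.
The surplus seats go to East, West.

North 13, South 2, East 3, West 2, Central 2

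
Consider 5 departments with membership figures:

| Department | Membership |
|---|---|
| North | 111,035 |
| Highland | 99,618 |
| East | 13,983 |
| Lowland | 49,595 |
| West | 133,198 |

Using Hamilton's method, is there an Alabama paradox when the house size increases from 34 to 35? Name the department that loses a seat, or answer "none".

none

At 34 seats: North 9, Highland 9, East 1, Lowland 4, West 11.
At 35 seats: North 10, Highland 9, East 1, Lowland 4, West 11.
No department's allocation decreased.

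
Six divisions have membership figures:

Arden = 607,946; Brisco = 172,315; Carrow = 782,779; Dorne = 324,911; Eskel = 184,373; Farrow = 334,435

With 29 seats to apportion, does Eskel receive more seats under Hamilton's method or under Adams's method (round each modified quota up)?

Hamilton: Arden 7, Brisco 2, Carrow 10, Dorne 4, Eskel 2, Farrow 4.
Adams: Arden 7, Brisco 2, Carrow 9, Dorne 4, Eskel 3, Farrow 4.
Eskel gets 2 under Hamilton and 3 under Adams.

Adams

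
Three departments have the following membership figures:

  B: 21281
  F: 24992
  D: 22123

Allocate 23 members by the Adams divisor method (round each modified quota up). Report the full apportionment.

Standard divisor 68396/23 ≈ 2973.739; standard quotas: B 7.156, F 8.404, D 7.439.
Rounding up gives 8, 9, 8 = 25 seats, so the divisor must be adjusted.
With modified divisor 3140: modified quotas B 6.777, F 7.959, D 7.046.
Rounding up: B 7, F 8, D 8 (total 23).

B: 7; F: 8; D: 8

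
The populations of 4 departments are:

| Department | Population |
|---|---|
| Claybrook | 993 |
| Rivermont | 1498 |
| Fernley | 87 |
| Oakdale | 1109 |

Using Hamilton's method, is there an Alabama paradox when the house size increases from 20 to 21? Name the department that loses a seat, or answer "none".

Fernley

At 20 seats: Claybrook 5, Rivermont 8, Fernley 1, Oakdale 6.
At 21 seats: Claybrook 6, Rivermont 9, Fernley 0, Oakdale 6.
Fernley drops from 1 to 0.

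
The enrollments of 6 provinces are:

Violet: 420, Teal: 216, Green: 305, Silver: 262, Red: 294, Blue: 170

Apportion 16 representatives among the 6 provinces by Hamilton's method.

Total 1667; standard divisor 1667/16 ≈ 104.188.
Standard quotas: Violet 4.031, Teal 2.073, Green 2.927, Silver 2.515, Red 2.822, Blue 1.632.
Lower quotas: Violet 4, Teal 2, Green 2, Silver 2, Red 2, Blue 1 (sum 13, leaving 3 seats).
Remainders in descending order: Green 0.927, Red 0.822, Blue 0.632, Silver 0.515, Teal 0.073, Violet 0.031.
Largest remainders: Green, Red, Blue receive the extra seats.

Violet 4, Teal 2, Green 3, Silver 2, Red 3, Blue 2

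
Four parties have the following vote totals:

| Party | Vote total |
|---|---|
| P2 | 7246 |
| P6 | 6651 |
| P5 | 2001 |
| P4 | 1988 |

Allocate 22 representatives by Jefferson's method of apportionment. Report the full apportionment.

P2: 9; P6: 9; P5: 2; P4: 2

Standard divisor 17886/22 ≈ 813; standard quotas: P2 8.913, P6 8.181, P5 2.461, P4 2.445.
Rounding down gives 8, 8, 2, 2 = 20 seats, so the divisor must be adjusted.
With modified divisor 730: modified quotas P2 9.926, P6 9.111, P5 2.741, P4 2.723.
Rounding down: P2 9, P6 9, P5 2, P4 2 (total 22).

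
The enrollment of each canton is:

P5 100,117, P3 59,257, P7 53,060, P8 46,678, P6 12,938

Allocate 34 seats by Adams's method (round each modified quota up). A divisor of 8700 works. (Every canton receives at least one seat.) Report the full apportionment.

P5 12, P3 7, P7 7, P8 6, P6 2

With modified divisor 8700: modified quotas P5 11.508, P3 6.811, P7 6.099, P8 5.365, P6 1.487.
Rounding up: P5 12, P3 7, P7 7, P8 6, P6 2 (total 34).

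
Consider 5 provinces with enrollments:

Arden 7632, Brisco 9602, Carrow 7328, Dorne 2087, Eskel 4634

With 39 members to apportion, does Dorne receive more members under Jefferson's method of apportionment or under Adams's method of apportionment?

Jefferson: Arden 10, Brisco 12, Carrow 9, Dorne 2, Eskel 6.
Adams: Arden 9, Brisco 12, Carrow 9, Dorne 3, Eskel 6.
Dorne gets 2 under Jefferson and 3 under Adams.

Adams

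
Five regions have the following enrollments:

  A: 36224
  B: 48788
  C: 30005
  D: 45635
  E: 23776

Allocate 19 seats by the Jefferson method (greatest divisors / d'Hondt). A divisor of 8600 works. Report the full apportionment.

With modified divisor 8600: modified quotas A 4.212, B 5.673, C 3.489, D 5.306, E 2.765.
Rounding down: A 4, B 5, C 3, D 5, E 2 (total 19).

A: 4; B: 5; C: 3; D: 5; E: 2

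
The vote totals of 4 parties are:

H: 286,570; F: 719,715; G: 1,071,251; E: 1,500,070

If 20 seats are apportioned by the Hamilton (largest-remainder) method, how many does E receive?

8

Standard divisor: 3577606 ÷ 20 ≈ 178880.3.
Standard quotas: H 1.6020, F 4.0234, G 5.9886, E 8.3859.
Lower quotas: H 1, F 4, G 5, E 8 (sum 18, leaving 2 seats).
Remainders in descending order: G 0.9886, H 0.6020, E 0.3859, F 0.0234.
The surplus seats go to G, H.
E receives 8.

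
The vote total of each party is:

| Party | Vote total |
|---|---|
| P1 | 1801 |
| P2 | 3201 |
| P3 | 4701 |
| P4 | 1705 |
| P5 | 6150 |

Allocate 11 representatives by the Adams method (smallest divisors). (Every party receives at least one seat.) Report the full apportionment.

Standard divisor 17558/11 ≈ 1596.182; standard quotas: P1 1.128, P2 2.005, P3 2.945, P4 1.068, P5 3.853.
Rounding up gives 2, 3, 3, 2, 4 = 14 seats, so the divisor must be adjusted.
With modified divisor 1900: modified quotas P1 0.948, P2 1.685, P3 2.474, P4 0.897, P5 3.237.
Rounding up: P1 1, P2 2, P3 3, P4 1, P5 4 (total 11).

P1=1; P2=2; P3=3; P4=1; P5=4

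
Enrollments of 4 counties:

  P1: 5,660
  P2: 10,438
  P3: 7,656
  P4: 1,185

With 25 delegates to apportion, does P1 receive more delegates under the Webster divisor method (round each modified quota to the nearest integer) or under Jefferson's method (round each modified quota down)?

Webster

Webster: P1 6, P2 10, P3 8, P4 1.
Jefferson: P1 5, P2 11, P3 8, P4 1.
P1 gets 6 under Webster and 5 under Jefferson.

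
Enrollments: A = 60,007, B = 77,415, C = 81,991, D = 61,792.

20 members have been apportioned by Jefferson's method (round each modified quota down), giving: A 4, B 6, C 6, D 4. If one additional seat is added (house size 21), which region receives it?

D

Priority for the next seat is population ÷ (current seats + 1).
Priorities: A 12001.400, B 11059.286, C 11713.000, D 12358.400.
Highest priority: D.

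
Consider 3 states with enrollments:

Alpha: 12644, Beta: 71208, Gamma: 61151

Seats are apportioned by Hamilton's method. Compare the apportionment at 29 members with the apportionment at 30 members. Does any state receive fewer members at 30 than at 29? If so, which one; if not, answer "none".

At 29 seats: Alpha 3, Beta 14, Gamma 12.
At 30 seats: Alpha 2, Beta 15, Gamma 13.
Alpha drops from 3 to 2.

Alpha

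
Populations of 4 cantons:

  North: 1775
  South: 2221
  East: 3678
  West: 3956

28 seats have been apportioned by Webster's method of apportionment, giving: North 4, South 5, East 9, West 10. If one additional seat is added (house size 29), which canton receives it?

Priority for the next seat is population ÷ (current seats + 0.5).
Priorities: North 394.444, South 403.818, East 387.158, West 376.762.
Highest priority: South.

South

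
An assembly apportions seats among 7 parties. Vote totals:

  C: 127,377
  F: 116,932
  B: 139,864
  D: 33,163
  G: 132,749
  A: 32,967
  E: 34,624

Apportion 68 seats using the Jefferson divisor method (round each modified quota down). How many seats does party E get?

4

Standard divisor 617676/68 ≈ 9083.471; standard quotas: C 14.023, F 12.873, B 15.398, D 3.651, G 14.614, A 3.629, E 3.812.
Rounding down gives 14, 12, 15, 3, 14, 3, 3 = 64 seats, so the divisor must be adjusted.
With modified divisor 8600: modified quotas C 14.811, F 13.597, B 16.263, D 3.856, G 15.436, A 3.833, E 4.026.
Rounding down: C 14, F 13, B 16, D 3, G 15, A 3, E 4 (total 68).
E receives 4.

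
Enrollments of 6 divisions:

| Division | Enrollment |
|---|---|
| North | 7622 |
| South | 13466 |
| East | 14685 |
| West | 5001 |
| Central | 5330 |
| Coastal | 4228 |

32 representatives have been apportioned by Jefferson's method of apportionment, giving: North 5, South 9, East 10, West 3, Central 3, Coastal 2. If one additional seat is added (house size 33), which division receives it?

Coastal

Priority for the next seat is population ÷ (current seats + 1).
Priorities: North 1270.333, South 1346.600, East 1335.000, West 1250.250, Central 1332.500, Coastal 1409.333.
Highest priority: Coastal.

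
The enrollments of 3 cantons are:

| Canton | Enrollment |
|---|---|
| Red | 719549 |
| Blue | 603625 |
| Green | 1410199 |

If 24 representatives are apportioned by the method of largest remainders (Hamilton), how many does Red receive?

6

Standard divisor: 2733373 ÷ 24 ≈ 113890.542.
Standard quotas: Red 6.3179, Blue 5.3000, Green 12.3821.
Lower quotas: Red 6, Blue 5, Green 12 (sum 23, leaving 1 seat).
Remainders in descending order: Green 0.3821, Red 0.3179, Blue 0.3000.
The surplus seat goes to Green.
Red receives 6.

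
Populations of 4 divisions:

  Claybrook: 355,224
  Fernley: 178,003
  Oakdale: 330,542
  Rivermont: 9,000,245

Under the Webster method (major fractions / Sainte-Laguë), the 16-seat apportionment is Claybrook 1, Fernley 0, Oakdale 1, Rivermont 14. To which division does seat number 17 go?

Rivermont

Priority for the next seat is population ÷ (current seats + 0.5).
Priorities: Claybrook 236816.000, Fernley 356006.000, Oakdale 220361.333, Rivermont 620706.552.
Highest priority: Rivermont.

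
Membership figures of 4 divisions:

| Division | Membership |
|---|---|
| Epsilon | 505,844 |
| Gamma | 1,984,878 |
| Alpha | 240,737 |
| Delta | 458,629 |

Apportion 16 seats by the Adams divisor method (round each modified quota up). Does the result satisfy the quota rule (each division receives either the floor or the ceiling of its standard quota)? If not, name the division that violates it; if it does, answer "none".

none

Standard quotas: Epsilon 2.537, Gamma 9.955, Alpha 1.207, Delta 2.300.
Adams allocation: Epsilon 3, Gamma 9, Alpha 2, Delta 2.
Every allocation lies between the lower and upper quota.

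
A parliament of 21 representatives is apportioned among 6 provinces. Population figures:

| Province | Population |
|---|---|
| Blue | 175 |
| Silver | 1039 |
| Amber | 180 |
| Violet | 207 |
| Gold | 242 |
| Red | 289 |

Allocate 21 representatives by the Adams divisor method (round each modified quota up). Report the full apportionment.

Standard divisor 2132/21 ≈ 101.524; standard quotas: Blue 1.724, Silver 10.234, Amber 1.773, Violet 2.039, Gold 2.384, Red 2.847.
Rounding up gives 2, 11, 2, 3, 3, 3 = 24 seats, so the divisor must be adjusted.
With modified divisor 118: modified quotas Blue 1.483, Silver 8.805, Amber 1.525, Violet 1.754, Gold 2.051, Red 2.449.
Rounding up: Blue 2, Silver 9, Amber 2, Violet 2, Gold 3, Red 3 (total 21).

Blue 2; Silver 9; Amber 2; Violet 2; Gold 3; Red 3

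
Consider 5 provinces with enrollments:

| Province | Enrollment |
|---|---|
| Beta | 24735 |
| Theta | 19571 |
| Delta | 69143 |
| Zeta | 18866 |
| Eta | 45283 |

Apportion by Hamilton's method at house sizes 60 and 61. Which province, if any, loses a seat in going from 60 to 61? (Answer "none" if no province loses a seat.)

At 60 seats: Beta 8, Theta 7, Delta 23, Zeta 7, Eta 15.
At 61 seats: Beta 8, Theta 7, Delta 24, Zeta 6, Eta 16.
Zeta drops from 7 to 6.

Zeta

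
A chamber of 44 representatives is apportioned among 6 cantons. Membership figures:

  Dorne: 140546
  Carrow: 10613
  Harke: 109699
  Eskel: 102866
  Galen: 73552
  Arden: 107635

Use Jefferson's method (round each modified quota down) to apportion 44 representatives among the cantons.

Dorne=12, Carrow=0, Harke=9, Eskel=8, Galen=6, Arden=9

Standard divisor 544911/44 ≈ 12384.341; standard quotas: Dorne 11.349, Carrow 0.857, Harke 8.858, Eskel 8.306, Galen 5.939, Arden 8.691.
Rounding down gives 11, 0, 8, 8, 5, 8 = 40 seats, so the divisor must be adjusted.
With modified divisor 11600: modified quotas Dorne 12.116, Carrow 0.915, Harke 9.457, Eskel 8.868, Galen 6.341, Arden 9.279.
Rounding down: Dorne 12, Carrow 0, Harke 9, Eskel 8, Galen 6, Arden 9 (total 44).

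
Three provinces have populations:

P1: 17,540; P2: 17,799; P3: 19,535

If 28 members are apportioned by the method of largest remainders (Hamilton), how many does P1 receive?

9

The standard divisor is 54874/28 ≈ 1959.786.
Standard quotas: P1 8.9500, P2 9.0821, P3 9.9679.
Lower quotas: P1 8, P2 9, P3 9 (sum 26, leaving 2 seats).
Remainders in descending order: P3 0.9679, P1 0.9500, P2 0.0821.
Largest remainders: P3, P1 receive the extra seats.
P1 receives 9.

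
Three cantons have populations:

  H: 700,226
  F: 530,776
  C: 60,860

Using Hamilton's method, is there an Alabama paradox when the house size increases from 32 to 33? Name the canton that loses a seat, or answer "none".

C

At 32 seats: H 17, F 13, C 2.
At 33 seats: H 18, F 14, C 1.
C drops from 2 to 1.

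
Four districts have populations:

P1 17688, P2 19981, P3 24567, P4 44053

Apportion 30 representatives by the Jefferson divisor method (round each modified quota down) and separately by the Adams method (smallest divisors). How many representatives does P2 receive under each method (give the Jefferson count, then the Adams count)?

Jefferson: P1 5, P2 5, P3 7, P4 13.
Adams: P1 5, P2 6, P3 7, P4 12.
P2 gets 5 under Jefferson and 6 under Adams.

5 and 6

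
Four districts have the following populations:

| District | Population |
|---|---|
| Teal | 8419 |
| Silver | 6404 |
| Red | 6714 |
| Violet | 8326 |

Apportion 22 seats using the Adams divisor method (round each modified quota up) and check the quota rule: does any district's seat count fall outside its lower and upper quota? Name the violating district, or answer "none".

none

Standard quotas: Teal 6.202, Silver 4.718, Red 4.946, Violet 6.134.
Adams allocation: Teal 6, Silver 5, Red 5, Violet 6.
Every allocation lies between the lower and upper quota.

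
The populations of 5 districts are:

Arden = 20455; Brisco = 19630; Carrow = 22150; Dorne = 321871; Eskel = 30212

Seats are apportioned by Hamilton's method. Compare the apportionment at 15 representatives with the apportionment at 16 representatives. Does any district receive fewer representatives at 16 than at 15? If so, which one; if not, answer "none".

At 15 seats: Arden 1, Brisco 1, Carrow 1, Dorne 11, Eskel 1.
At 16 seats: Arden 1, Brisco 1, Carrow 1, Dorne 12, Eskel 1.
No district's allocation decreased.

none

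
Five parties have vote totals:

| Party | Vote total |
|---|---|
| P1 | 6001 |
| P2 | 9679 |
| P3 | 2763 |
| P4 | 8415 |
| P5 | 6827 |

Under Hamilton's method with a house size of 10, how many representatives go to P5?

2

Total 33685; standard divisor 33685/10 ≈ 3368.5.
Standard quotas: P1 1.7815, P2 2.8734, P3 0.8202, P4 2.4981, P5 2.0267.
Lower quotas: P1 1, P2 2, P3 0, P4 2, P5 2 (sum 7, leaving 3 seats).
Remainders in descending order: P2 0.8734, P3 0.8202, P1 0.7815, P4 0.4981, P5 0.0267.
Largest remainders: P2, P3, P1 receive the extra seats.
P5 receives 2.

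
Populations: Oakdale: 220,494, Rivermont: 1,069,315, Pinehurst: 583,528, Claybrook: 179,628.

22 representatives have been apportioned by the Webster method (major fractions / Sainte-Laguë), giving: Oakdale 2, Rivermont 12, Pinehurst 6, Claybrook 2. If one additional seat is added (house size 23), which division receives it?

Priority for the next seat is population ÷ (current seats + 0.5).
Priorities: Oakdale 88197.600, Rivermont 85545.200, Pinehurst 89773.538, Claybrook 71851.200.
Highest priority: Pinehurst.

Pinehurst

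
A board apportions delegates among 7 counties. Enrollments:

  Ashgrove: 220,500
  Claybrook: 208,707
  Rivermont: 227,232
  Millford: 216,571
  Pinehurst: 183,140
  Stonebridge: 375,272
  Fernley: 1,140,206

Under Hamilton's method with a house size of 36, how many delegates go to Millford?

3

Standard divisor: 2571628 ÷ 36 ≈ 71434.111.
Standard quotas: Ashgrove 3.0868, Claybrook 2.9217, Rivermont 3.1810, Millford 3.0318, Pinehurst 2.5638, Stonebridge 5.2534, Fernley 15.9616.
Lower quotas: Ashgrove 3, Claybrook 2, Rivermont 3, Millford 3, Pinehurst 2, Stonebridge 5, Fernley 15 (sum 33, leaving 3 seats).
Remainders in descending order: Fernley 0.9616, Claybrook 0.9217, Pinehurst 0.5638, Stonebridge 0.2534, Rivermont 0.1810, Ashgrove 0.0868, Millford 0.0318.
Largest remainders: Fernley, Claybrook, Pinehurst receive the extra seats.
Millford receives 3.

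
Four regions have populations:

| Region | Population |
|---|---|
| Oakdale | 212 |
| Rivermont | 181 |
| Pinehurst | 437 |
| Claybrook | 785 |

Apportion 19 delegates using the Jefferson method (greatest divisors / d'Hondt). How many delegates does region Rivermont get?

Standard divisor 1615/19 ≈ 85; standard quotas: Oakdale 2.494, Rivermont 2.129, Pinehurst 5.141, Claybrook 9.235.
Rounding down gives 2, 2, 5, 9 = 18 seats, so the divisor must be adjusted.
With modified divisor 76: modified quotas Oakdale 2.789, Rivermont 2.382, Pinehurst 5.750, Claybrook 10.329.
Rounding down: Oakdale 2, Rivermont 2, Pinehurst 5, Claybrook 10 (total 19).
Rivermont receives 2.

2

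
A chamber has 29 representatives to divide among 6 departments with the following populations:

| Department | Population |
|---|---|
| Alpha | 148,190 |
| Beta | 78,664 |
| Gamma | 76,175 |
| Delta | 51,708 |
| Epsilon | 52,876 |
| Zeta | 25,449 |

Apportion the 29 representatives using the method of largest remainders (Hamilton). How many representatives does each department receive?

Total 433062; standard divisor 433062/29 ≈ 14933.172.
Standard quotas: Alpha 9.9235, Beta 5.2677, Gamma 5.1011, Delta 3.4626, Epsilon 3.5408, Zeta 1.7042.
Lower quotas: Alpha 9, Beta 5, Gamma 5, Delta 3, Epsilon 3, Zeta 1 (sum 26, leaving 3 seats).
Remainders in descending order: Alpha 0.9235, Zeta 0.7042, Epsilon 0.5408, Delta 0.4626, Beta 0.2677, Gamma 0.1011.
Largest remainders: Alpha, Zeta, Epsilon receive the extra seats.

Alpha 10; Beta 5; Gamma 5; Delta 3; Epsilon 4; Zeta 2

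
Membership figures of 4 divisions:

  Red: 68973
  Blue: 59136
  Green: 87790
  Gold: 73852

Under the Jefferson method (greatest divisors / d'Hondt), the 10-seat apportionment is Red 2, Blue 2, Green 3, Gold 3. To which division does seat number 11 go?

Priority for the next seat is population ÷ (current seats + 1).
Priorities: Red 22991.000, Blue 19712.000, Green 21947.500, Gold 18463.000.
Highest priority: Red.

Red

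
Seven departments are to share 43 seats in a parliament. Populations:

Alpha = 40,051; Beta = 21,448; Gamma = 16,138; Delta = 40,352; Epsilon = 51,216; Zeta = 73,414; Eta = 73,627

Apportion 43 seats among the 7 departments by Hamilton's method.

Total 316246; standard divisor 316246/43 ≈ 7354.558.
Standard quotas: Alpha 5.4457, Beta 2.9163, Gamma 2.1943, Delta 5.4867, Epsilon 6.9638, Zeta 9.9821, Eta 10.0111.
Lower quotas: Alpha 5, Beta 2, Gamma 2, Delta 5, Epsilon 6, Zeta 9, Eta 10 (sum 39, leaving 4 seats).
Remainders in descending order: Zeta 0.9821, Epsilon 0.9638, Beta 0.9163, Delta 0.4867, Alpha 0.4457, Gamma 0.1943, Eta 0.0111.
The surplus seats go to Zeta, Epsilon, Beta, Delta.

Alpha 5, Beta 3, Gamma 2, Delta 6, Epsilon 7, Zeta 10, Eta 10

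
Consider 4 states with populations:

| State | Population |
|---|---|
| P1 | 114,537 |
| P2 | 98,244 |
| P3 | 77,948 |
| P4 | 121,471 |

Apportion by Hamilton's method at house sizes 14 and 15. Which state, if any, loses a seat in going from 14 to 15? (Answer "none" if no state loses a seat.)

At 14 seats: P1 4, P2 3, P3 3, P4 4.
At 15 seats: P1 4, P2 4, P3 3, P4 4.
No state's allocation decreased.

none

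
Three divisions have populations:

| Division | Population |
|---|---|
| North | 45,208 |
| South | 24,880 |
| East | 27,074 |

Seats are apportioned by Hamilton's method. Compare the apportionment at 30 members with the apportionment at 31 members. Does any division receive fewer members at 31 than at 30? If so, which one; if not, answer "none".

none

At 30 seats: North 14, South 8, East 8.
At 31 seats: North 14, South 8, East 9.
No division's allocation decreased.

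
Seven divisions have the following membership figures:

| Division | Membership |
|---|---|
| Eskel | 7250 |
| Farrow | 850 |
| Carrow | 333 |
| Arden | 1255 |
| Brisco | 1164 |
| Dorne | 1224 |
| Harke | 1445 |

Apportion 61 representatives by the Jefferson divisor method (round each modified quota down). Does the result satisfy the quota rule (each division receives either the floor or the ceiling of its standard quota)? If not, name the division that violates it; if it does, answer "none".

Standard quotas: Eskel 32.708, Farrow 3.835, Carrow 1.502, Arden 5.662, Brisco 5.251, Dorne 5.522, Harke 6.519.
Jefferson allocation: Eskel 34, Farrow 4, Carrow 1, Arden 6, Brisco 5, Dorne 5, Harke 6.
Eskel has quota 32.708 (lower 32, upper 33) but receives 34 — outside the quota interval.

Eskel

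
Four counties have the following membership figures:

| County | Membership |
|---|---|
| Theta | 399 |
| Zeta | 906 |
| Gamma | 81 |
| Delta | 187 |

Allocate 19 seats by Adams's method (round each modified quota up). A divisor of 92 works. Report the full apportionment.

Theta 5; Zeta 10; Gamma 1; Delta 3

With modified divisor 92: modified quotas Theta 4.337, Zeta 9.848, Gamma 0.880, Delta 2.033.
Rounding up: Theta 5, Zeta 10, Gamma 1, Delta 3 (total 19).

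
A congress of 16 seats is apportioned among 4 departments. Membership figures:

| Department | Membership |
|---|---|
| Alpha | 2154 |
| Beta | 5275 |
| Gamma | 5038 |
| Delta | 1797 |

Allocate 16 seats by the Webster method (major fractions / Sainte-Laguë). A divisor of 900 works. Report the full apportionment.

With modified divisor 900: modified quotas Alpha 2.393, Beta 5.861, Gamma 5.598, Delta 1.997.
Rounding to the nearest integer: Alpha 2, Beta 6, Gamma 6, Delta 2 (total 16).

Alpha=2, Beta=6, Gamma=6, Delta=2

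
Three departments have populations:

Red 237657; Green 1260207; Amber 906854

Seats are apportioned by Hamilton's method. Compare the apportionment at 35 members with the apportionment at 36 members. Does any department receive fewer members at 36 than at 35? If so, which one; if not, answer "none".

At 35 seats: Red 4, Green 18, Amber 13.
At 36 seats: Red 3, Green 19, Amber 14.
Red drops from 4 to 3.

Red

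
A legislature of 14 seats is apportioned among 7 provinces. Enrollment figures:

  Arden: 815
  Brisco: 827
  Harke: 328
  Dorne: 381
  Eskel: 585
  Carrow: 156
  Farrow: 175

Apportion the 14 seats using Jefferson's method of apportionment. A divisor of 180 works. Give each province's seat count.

Arden=4, Brisco=4, Harke=1, Dorne=2, Eskel=3, Carrow=0, Farrow=0

With modified divisor 180: modified quotas Arden 4.528, Brisco 4.594, Harke 1.822, Dorne 2.117, Eskel 3.250, Carrow 0.867, Farrow 0.972.
Rounding down: Arden 4, Brisco 4, Harke 1, Dorne 2, Eskel 3, Carrow 0, Farrow 0 (total 14).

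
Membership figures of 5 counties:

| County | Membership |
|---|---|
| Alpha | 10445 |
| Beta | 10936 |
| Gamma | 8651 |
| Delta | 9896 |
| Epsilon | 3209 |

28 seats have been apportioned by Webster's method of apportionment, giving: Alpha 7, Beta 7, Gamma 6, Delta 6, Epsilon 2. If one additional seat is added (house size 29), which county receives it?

Delta

Priority for the next seat is population ÷ (current seats + 0.5).
Priorities: Alpha 1392.667, Beta 1458.133, Gamma 1330.923, Delta 1522.462, Epsilon 1283.600.
Highest priority: Delta.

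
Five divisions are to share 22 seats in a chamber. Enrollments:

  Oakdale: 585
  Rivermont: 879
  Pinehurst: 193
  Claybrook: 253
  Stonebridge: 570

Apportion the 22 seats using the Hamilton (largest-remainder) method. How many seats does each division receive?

Oakdale=5; Rivermont=8; Pinehurst=2; Claybrook=2; Stonebridge=5

The standard divisor is 2480/22 ≈ 112.727.
Standard quotas: Oakdale 5.190, Rivermont 7.798, Pinehurst 1.712, Claybrook 2.244, Stonebridge 5.056.
Lower quotas: Oakdale 5, Rivermont 7, Pinehurst 1, Claybrook 2, Stonebridge 5 (sum 20, leaving 2 seats).
Remainders in descending order: Rivermont 0.798, Pinehurst 0.712, Claybrook 0.244, Oakdale 0.190, Stonebridge 0.056.
The surplus seats go to Rivermont, Pinehurst.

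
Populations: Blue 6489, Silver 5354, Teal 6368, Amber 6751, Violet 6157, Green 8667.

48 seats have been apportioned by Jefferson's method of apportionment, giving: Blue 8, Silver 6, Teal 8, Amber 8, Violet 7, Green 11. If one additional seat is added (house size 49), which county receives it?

Violet

Priority for the next seat is population ÷ (current seats + 1).
Priorities: Blue 721.000, Silver 764.857, Teal 707.556, Amber 750.111, Violet 769.625, Green 722.250.
Highest priority: Violet.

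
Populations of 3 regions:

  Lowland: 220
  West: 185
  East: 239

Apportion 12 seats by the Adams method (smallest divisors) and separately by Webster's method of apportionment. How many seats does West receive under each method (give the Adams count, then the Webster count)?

4 and 3

Adams: Lowland 4, West 4, East 4.
Webster: Lowland 4, West 3, East 5.
West gets 4 under Adams and 3 under Webster.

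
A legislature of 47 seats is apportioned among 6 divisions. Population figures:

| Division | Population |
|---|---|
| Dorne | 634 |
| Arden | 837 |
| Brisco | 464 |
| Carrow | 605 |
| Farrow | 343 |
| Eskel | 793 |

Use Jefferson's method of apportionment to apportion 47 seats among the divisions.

Dorne 8; Arden 11; Brisco 6; Carrow 8; Farrow 4; Eskel 10

Standard divisor 3676/47 ≈ 78.213; standard quotas: Dorne 8.106, Arden 10.702, Brisco 5.933, Carrow 7.735, Farrow 4.385, Eskel 10.139.
Rounding down gives 8, 10, 5, 7, 4, 10 = 44 seats, so the divisor must be adjusted.
With modified divisor 74: modified quotas Dorne 8.568, Arden 11.311, Brisco 6.270, Carrow 8.176, Farrow 4.635, Eskel 10.716.
Rounding down: Dorne 8, Arden 11, Brisco 6, Carrow 8, Farrow 4, Eskel 10 (total 47).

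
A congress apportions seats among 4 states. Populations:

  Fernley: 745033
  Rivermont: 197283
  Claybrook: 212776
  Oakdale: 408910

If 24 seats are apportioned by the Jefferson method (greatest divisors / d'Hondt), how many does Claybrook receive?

Standard divisor 1564002/24 ≈ 65166.75; standard quotas: Fernley 11.433, Rivermont 3.027, Claybrook 3.265, Oakdale 6.275.
Rounding down gives 11, 3, 3, 6 = 23 seats, so the divisor must be adjusted.
With modified divisor 60300: modified quotas Fernley 12.355, Rivermont 3.272, Claybrook 3.529, Oakdale 6.781.
Rounding down: Fernley 12, Rivermont 3, Claybrook 3, Oakdale 6 (total 24).
Claybrook receives 3.

3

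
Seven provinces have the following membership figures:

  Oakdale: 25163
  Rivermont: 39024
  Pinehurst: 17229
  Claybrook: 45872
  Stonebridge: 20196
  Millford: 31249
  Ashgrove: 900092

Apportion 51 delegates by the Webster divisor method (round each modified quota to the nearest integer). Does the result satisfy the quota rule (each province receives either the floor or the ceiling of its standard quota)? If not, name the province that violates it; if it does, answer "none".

Standard quotas: Oakdale 1.190, Rivermont 1.845, Pinehurst 0.814, Claybrook 2.169, Stonebridge 0.955, Millford 1.477, Ashgrove 42.551.
Webster allocation: Oakdale 1, Rivermont 2, Pinehurst 1, Claybrook 2, Stonebridge 1, Millford 1, Ashgrove 43.
Every allocation lies between the lower and upper quota.

none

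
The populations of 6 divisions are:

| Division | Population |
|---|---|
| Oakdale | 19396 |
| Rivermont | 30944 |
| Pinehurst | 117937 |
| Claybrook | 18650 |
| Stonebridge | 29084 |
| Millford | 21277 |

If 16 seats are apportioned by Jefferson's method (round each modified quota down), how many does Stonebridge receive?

Standard divisor 237288/16 ≈ 14830.5; standard quotas: Oakdale 1.308, Rivermont 2.087, Pinehurst 7.952, Claybrook 1.258, Stonebridge 1.961, Millford 1.435.
Rounding down gives 1, 2, 7, 1, 1, 1 = 13 seats, so the divisor must be adjusted.
With modified divisor 12400: modified quotas Oakdale 1.564, Rivermont 2.495, Pinehurst 9.511, Claybrook 1.504, Stonebridge 2.345, Millford 1.716.
Rounding down: Oakdale 1, Rivermont 2, Pinehurst 9, Claybrook 1, Stonebridge 2, Millford 1 (total 16).
Stonebridge receives 2.

2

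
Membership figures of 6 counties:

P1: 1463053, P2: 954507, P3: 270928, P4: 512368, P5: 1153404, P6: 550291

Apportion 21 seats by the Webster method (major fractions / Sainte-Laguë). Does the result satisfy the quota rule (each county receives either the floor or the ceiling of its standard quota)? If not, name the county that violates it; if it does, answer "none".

Standard quotas: P1 6.264, P2 4.087, P3 1.160, P4 2.194, P5 4.939, P6 2.356.
Webster allocation: P1 7, P2 4, P3 1, P4 2, P5 5, P6 2.
Every allocation lies between the lower and upper quota.

none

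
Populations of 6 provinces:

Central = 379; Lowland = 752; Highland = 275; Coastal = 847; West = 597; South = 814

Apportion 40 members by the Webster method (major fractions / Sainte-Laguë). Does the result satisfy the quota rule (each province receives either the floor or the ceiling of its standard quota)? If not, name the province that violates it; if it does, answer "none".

Standard quotas: Central 4.138, Lowland 8.210, Highland 3.002, Coastal 9.247, West 6.517, South 8.886.
Webster allocation: Central 4, Lowland 8, Highland 3, Coastal 9, West 7, South 9.
Every allocation lies between the lower and upper quota.

none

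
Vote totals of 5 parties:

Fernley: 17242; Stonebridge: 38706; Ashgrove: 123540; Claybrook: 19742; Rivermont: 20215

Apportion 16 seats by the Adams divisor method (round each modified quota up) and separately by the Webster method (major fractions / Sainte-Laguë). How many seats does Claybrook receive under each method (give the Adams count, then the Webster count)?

2 and 1

Adams: Fernley 1, Stonebridge 3, Ashgrove 8, Claybrook 2, Rivermont 2.
Webster: Fernley 1, Stonebridge 3, Ashgrove 9, Claybrook 1, Rivermont 2.
Claybrook gets 2 under Adams and 1 under Webster.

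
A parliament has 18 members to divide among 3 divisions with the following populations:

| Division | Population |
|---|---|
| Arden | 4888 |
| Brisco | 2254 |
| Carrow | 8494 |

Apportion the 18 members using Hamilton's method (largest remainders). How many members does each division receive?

Standard divisor: 15636 ÷ 18 ≈ 868.667.
Standard quotas: Arden 5.6270, Brisco 2.5948, Carrow 9.7782.
Lower quotas: Arden 5, Brisco 2, Carrow 9 (sum 16, leaving 2 seats).
Remainders in descending order: Carrow 0.7782, Arden 0.6270, Brisco 0.5948.
Largest remainders: Carrow, Arden receive the extra seats.

Arden 6; Brisco 2; Carrow 10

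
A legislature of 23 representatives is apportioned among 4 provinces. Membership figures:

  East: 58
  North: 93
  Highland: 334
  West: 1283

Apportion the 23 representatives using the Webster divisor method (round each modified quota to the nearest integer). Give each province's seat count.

Standard divisor 1768/23 ≈ 76.87; standard quotas: East 0.755, North 1.210, Highland 4.345, West 16.691.
Rounding to the nearest integer gives East 1, North 1, Highland 4, West 17 — total 23, matching the house size, so no adjustment is needed.

East=1, North=1, Highland=4, West=17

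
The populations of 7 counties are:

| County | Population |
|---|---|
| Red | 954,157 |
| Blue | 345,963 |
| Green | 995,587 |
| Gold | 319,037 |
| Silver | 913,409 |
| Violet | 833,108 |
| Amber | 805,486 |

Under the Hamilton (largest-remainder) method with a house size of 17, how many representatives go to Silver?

Standard divisor: 5166747 ÷ 17 ≈ 303926.294.
Standard quotas: Red 3.1394, Blue 1.1383, Green 3.2758, Gold 1.0497, Silver 3.0054, Violet 2.7412, Amber 2.6503.
Lower quotas: Red 3, Blue 1, Green 3, Gold 1, Silver 3, Violet 2, Amber 2 (sum 15, leaving 2 seats).
Remainders in descending order: Violet 0.7412, Amber 0.6503, Green 0.2758, Red 0.1394, Blue 0.1383, Gold 0.0497, Silver 0.0054.
The surplus seats go to Violet, Amber.
Silver receives 3.

3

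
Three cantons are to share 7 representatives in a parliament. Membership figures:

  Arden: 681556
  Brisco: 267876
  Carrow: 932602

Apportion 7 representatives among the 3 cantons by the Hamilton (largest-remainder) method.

Arden 3, Brisco 1, Carrow 3

Standard divisor: 1882034 ÷ 7 = 268862.
Standard quotas: Arden 2.5350, Brisco 0.9963, Carrow 3.4687.
Lower quotas: Arden 2, Brisco 0, Carrow 3 (sum 5, leaving 2 seats).
Remainders in descending order: Brisco 0.9963, Arden 0.5350, Carrow 0.4687.
Largest remainders: Brisco, Arden receive the extra seats.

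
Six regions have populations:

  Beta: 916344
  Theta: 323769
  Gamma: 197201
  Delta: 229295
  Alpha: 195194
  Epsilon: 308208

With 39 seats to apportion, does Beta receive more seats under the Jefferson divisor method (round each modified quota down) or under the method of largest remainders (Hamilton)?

Jefferson

Jefferson: Beta 17, Theta 6, Gamma 3, Delta 4, Alpha 3, Epsilon 6.
Hamilton: Beta 16, Theta 6, Gamma 4, Delta 4, Alpha 3, Epsilon 6.
Beta gets 17 under Jefferson and 16 under Hamilton.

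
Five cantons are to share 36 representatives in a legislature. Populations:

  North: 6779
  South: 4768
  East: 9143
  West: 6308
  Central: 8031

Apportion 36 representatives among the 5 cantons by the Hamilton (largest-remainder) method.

Total 35029; standard divisor 35029/36 ≈ 973.028.
Standard quotas: North 6.9669, South 4.9002, East 9.3964, West 6.4829, Central 8.2536.
Lower quotas: North 6, South 4, East 9, West 6, Central 8 (sum 33, leaving 3 seats).
Remainders in descending order: North 0.9669, South 0.9002, West 0.4829, East 0.3964, Central 0.2536.
Largest remainders: North, South, West receive the extra seats.

North: 7, South: 5, East: 9, West: 7, Central: 8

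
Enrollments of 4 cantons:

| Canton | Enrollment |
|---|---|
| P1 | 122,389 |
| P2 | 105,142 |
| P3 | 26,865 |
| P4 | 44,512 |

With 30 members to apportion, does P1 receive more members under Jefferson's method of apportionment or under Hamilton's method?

Jefferson

Jefferson: P1 13, P2 11, P3 2, P4 4.
Hamilton: P1 12, P2 11, P3 3, P4 4.
P1 gets 13 under Jefferson and 12 under Hamilton.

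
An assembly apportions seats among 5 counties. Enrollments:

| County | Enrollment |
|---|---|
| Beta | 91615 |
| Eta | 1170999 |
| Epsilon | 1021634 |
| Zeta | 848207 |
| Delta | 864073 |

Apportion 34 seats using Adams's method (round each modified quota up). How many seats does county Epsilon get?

9

Standard divisor 3996528/34 ≈ 117544.941; standard quotas: Beta 0.779, Eta 9.962, Epsilon 8.691, Zeta 7.216, Delta 7.351.
Rounding up gives 1, 10, 9, 8, 8 = 36 seats, so the divisor must be adjusted.
With modified divisor 125600: modified quotas Beta 0.729, Eta 9.323, Epsilon 8.134, Zeta 6.753, Delta 6.880.
Rounding up: Beta 1, Eta 10, Epsilon 9, Zeta 7, Delta 7 (total 34).
Epsilon receives 9.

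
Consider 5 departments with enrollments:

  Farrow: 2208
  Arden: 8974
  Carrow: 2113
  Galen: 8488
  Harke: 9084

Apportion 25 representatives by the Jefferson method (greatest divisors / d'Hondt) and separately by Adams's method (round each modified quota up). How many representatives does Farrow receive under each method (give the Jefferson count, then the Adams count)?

1 and 2

Jefferson: Farrow 1, Arden 8, Carrow 1, Galen 7, Harke 8.
Adams: Farrow 2, Arden 7, Carrow 2, Galen 7, Harke 7.
Farrow gets 1 under Jefferson and 2 under Adams.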